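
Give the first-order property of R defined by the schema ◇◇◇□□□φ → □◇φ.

This is a Sahlqvist (Geach-type) schema ◇^3□^3φ → □^1◇^1φ.
First-order correspondent: ∀x ∀y ∀z ((xR³y ∧ xRz) → ∃w (yR³w ∧ zRw)).

∀x ∀y ∀z ((xR³y ∧ xRz) → ∃w (yR³w ∧ zRw))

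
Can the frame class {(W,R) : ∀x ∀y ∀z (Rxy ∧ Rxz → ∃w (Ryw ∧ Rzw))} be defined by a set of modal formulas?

The condition is convergence. A defining modal formula is ◇□r → □◇r.

Yes — defined by ◇□r → □◇r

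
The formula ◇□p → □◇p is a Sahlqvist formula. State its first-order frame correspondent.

convergence

Suppose ◇□p→□◇p is valid. Take Rxy, Rxz and set V(p)={w : Ryw}. Then □p at y so ◇□p at x, so □◇p at x, so ◇p at z, giving w with Rzw and Ryw.
The converse is a direct semantic check.
So the correspondent is convergence.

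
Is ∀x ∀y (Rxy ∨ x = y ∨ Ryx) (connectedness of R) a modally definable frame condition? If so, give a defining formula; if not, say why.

Not modally definable

Any modally definable frame class is closed under disjoint unions.
Take 4 disjoint single-world reflexive frames: each is trivially connected, but their disjoint union has 4 worlds with no edge between distinct components, so it is not connected.
Hence connectedness of R is not modally definable.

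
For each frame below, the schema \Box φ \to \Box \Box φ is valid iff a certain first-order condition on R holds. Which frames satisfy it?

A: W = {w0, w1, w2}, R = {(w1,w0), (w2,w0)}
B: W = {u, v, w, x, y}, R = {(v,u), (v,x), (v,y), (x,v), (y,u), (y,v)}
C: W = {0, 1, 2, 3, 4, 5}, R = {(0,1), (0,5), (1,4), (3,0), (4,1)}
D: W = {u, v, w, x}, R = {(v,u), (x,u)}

A, D

The schema corresponds to transitivity: \forall x \forall y \forall z (Rxy \wedge Ryz \to Rxz).
A: holds.
B: fails — Rvx and Rxv but not Rvv.
C: fails — R01 and R14 but not R04.
D: holds.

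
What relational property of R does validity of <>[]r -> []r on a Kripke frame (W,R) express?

This schema is equivalent to the 5 axiom ◇r → □◇r.
It corresponds to the Euclidean property: forall x forall y forall z (Rxy & Rxz -> Ryz).

the Euclidean property: forall x forall y forall z (Rxy & Rxz -> Ryz)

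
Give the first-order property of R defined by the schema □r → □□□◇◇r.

This is a Sahlqvist (Geach-type) schema ◇^0□^1r → □^3◇^2r.
First-order correspondent: ∀x ∀z (xR³z → ∃w (xRw ∧ zR²w)).

∀x ∀z (xR³z → ∃w (xRw ∧ zR²w))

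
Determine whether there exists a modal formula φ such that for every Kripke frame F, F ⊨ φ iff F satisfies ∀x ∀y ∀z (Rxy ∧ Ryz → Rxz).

Yes, by □p → □□p

The condition is transitivity. A defining modal formula is □p → □□p.
Suppose □p→□□p is valid. Take Rxy, Ryz and set V(p)={w : Rxw}. Then □p at x, so □□p at x, so □p at y, so p at z, i.e. Rxz.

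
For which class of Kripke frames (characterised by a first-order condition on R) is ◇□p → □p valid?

Replacing p by ¬p and contraposing gives the equivalent schema ◇p → □◇p.
Suppose ◇p→□◇p is valid. Take Rxy, Rxz and set V(p)={y}. Then ◇p at x, so □◇p at x, so ◇p at z, so some w with Rzw has p; w=y, i.e. Rzy. By symmetry of the argument, Ryz.

The Euclidean property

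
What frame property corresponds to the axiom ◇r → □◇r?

the Euclidean property

This schema is the 5 axiom.
Its frame correspondent is the Euclidean property — ∀x ∀y ∀z (Rxy ∧ Rxz → Ryz).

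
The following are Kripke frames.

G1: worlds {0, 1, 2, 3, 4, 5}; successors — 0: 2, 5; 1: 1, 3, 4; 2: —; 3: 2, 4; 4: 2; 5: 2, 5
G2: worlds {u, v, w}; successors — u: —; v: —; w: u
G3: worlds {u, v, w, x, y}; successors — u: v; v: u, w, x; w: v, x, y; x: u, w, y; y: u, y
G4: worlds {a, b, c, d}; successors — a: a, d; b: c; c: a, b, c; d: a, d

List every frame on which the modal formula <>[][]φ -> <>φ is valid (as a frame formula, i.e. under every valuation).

This is the axiom for a generalized confluence (Geach) condition; its first-order frame correspondent is forall x forall y (xRy -> exists w (y R^2 w & xRw)).
G1: fails — 0R2 but no w with 2R²w and 0Rw.
G2: fails — wRu but no t with uR²t and wRt.
G3: condition met.
G4: condition met.
Valid on: G3, G4.

G3, G4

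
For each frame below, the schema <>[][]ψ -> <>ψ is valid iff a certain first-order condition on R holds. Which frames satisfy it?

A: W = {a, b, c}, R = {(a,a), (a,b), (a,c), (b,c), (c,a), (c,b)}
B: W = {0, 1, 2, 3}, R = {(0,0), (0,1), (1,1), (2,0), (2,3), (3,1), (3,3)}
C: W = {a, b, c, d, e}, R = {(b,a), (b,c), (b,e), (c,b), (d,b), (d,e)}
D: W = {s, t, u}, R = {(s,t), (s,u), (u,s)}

A, B

This is the axiom for a generalized confluence (Geach) condition; its first-order frame correspondent is forall x forall y (xRy -> exists w (y R^2 w & xRw)).
A: holds.
B: holds.
C: fails — bRa but no w with aR²w and bRw.
D: fails — sRt but no w with tR²w and sRw.
Valid on: A, B.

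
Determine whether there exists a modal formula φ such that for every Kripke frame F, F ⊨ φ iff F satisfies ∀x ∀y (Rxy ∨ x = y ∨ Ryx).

Any modally definable frame class is closed under disjoint unions.
Take 3 disjoint single-world reflexive frames: each is trivially connected, but their disjoint union has 3 worlds with no edge between distinct components, so it is not connected.
So the class is not modally definable.

No — not modally definable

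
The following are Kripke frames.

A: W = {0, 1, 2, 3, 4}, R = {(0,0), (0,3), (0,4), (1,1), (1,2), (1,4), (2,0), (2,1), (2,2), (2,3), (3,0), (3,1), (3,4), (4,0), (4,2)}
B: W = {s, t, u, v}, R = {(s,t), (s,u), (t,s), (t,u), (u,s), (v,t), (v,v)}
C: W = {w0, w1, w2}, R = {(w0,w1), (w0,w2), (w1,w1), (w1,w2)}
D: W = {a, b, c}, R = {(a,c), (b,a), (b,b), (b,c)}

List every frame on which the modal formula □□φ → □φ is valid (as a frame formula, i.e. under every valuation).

The schema corresponds to density: ∀x ∀y (Rxy → ∃z (Rxz ∧ Rzy)).
A: satisfies the condition.
B: fails — Rus but no z with Ruz and Rzs.
C: satisfies the condition.
D: fails — Rac but no z with Raz and Rzc.
Valid on: A, C.

A, C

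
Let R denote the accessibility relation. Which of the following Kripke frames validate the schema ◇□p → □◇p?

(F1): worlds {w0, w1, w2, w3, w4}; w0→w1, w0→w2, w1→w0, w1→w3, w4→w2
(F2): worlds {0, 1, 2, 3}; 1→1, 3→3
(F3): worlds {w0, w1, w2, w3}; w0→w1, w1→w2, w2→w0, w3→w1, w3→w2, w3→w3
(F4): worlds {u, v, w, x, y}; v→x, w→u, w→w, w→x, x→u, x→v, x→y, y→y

This is the axiom for convergence; its first-order frame correspondent is ∀x ∀y ∀z (Rxy ∧ Rxz → ∃w (Ryw ∧ Rzw)).
(F1): fails — Rw0w1 and Rw0w2 but w1 and w2 have no common successor.
(F2): condition met.
(F3): fails — Rw3w1 and Rw3w2 but w1 and w2 have no common successor.
(F4): fails — Rww and Rwu but w and u have no common successor.
Valid on: (F2).

(F2)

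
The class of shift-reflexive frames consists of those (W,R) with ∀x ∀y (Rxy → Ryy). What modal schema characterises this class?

A defining formula is □(□s → s) (the T□ axiom).

□(□s → s)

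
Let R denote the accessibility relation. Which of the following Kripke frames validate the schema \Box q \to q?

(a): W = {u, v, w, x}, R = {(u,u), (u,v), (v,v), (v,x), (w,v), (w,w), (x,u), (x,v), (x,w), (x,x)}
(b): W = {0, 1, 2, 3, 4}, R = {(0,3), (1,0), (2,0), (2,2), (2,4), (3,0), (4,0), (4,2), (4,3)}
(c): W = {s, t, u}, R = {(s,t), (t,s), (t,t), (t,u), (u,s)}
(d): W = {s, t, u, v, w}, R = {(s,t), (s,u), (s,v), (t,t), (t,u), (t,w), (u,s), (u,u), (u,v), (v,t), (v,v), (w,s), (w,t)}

Frame correspondent (Sahlqvist): \forall x Rxx — i.e. reflexivity.
(a): satisfies the condition.
(b): fails — world 0 does not see itself.
(c): fails — world s does not see itself.
(d): fails — world s does not see itself.
Valid on: (a).

(a)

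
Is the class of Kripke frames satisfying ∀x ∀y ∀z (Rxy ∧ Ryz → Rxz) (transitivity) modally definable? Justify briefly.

Definable; □q → □□q defines it

This is a Sahlqvist condition; the 4 axiom □q → □□q defines it.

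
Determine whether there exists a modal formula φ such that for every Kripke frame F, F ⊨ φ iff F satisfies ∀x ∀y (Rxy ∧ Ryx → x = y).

Not definable by any modal formula

Modal frame validity is preserved under surjective bounded morphisms.
The 4-cycle (worlds w0,w1,w2,w3 with w0→w1→w2→w3→w0) is antisymmetric. Sending even-indexed worlds to • and odd-indexed worlds to ∘ is a surjective bounded morphism onto the two-world frame with •↔∘, which is not antisymmetric.
Hence antisymmetry is not modally definable.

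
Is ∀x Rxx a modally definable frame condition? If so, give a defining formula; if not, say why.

Definable; □r → r defines it

The condition is reflexivity. A defining modal formula is □r → r.
Suppose □r→r is valid. At any x set V(r)={w : Rxw}. Then □r holds at x, so r holds at x, i.e. Rxx.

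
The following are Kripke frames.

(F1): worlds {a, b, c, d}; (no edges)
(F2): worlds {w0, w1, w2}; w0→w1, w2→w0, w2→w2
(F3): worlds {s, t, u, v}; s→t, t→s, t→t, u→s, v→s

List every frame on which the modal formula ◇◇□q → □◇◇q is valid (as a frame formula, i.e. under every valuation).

This is the axiom for a generalized confluence (Geach) condition; its first-order frame correspondent is ∀x ∀y ∀z ((xR²y ∧ xRz) → ∃w (yRw ∧ zR²w)).
(F1): holds.
(F2): fails — w2R²w0, w2Rw0 but no w with w0Rw and w0R²w.
(F3): holds.
Valid on: (F1), (F3).

(F1), (F3)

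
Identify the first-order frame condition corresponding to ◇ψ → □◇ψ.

the Euclidean property

Suppose ◇ψ→□◇ψ is valid. Take Rxy, Rxz and set V(ψ)={y}. Then ◇ψ at x, so □◇ψ at x, so ◇ψ at z, so some w with Rzw has ψ; w=y, i.e. Rzy. By symmetry of the argument, Ryz.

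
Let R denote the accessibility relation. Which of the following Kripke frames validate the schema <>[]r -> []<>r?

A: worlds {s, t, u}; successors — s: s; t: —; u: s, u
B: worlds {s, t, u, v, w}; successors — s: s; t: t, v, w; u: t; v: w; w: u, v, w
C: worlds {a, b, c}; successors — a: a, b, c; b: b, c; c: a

A

The schema corresponds to convergence: forall x forall y forall z (Rxy & Rxz -> exists w (Ryw & Rzw)).
A: ✓.
B: fails — Rww and Rwu but w and u have no common successor.
C: fails — Rab and Rac but b and c have no common successor.
Valid on: A.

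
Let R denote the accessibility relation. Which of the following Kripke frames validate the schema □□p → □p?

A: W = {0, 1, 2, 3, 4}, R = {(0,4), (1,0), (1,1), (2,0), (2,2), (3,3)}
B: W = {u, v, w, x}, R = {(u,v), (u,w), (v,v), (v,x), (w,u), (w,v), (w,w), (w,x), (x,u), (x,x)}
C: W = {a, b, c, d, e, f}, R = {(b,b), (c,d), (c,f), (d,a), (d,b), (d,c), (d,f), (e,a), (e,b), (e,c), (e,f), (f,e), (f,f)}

B

The schema corresponds to density: ∀x ∀y (Rxy → ∃z (Rxz ∧ Rzy)).
A: fails — R04 but no z with R0z and Rz4.
B: holds.
C: fails — Rcd but no z with Rcz and Rzd.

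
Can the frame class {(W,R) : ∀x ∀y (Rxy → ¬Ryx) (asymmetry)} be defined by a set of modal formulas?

No — not modally definable

Modal frame validity is preserved under surjective bounded morphisms.
The 4-cycle (worlds a,b,c,d with a→b→c→d→a) is asymmetric. Mapping every world to a single reflexive point • is a surjective bounded morphism, and the reflexive point is not asymmetric (R•• but asymmetry requires ¬R••).
So no modal formula (or set of formulas) defines exactly the asymmetric frames.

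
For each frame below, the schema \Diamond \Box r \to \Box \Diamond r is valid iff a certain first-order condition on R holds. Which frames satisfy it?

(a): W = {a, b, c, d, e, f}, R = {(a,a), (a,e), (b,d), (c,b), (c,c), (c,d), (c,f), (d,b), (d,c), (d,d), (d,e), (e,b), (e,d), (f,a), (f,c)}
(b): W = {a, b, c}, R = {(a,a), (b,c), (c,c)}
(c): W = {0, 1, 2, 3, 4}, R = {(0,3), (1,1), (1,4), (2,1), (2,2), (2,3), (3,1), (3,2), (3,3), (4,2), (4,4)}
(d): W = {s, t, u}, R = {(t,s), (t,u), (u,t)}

This is the axiom for convergence; its first-order frame correspondent is \forall x \forall y \forall z (Rxy \wedge Rxz \to \exists w (Ryw \wedge Rzw)).
(a): fails — Rae and Raa but e and a have no common successor.
(b): ✓.
(c): ✓.
(d): fails — Rtu and Rts but u and s have no common successor.
Valid on: (b), (c).

(b), (c)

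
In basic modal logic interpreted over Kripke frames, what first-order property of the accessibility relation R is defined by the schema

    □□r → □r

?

density

This schema is the C4 axiom.
Its frame correspondent is density — ∀x ∀y (Rxy → ∃z (Rxz ∧ Rzy)).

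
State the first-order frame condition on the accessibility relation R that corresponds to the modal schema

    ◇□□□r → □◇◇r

∀x ∀y ∀z ((xRy ∧ xRz) → ∃w (yR³w ∧ zR²w))

This is a Sahlqvist (Geach-type) schema ◇^1□^3r → □^1◇^2r.
Minimal-valuation argument: fix x; take any y with xR^1y and any z with xR^1z. Set V(r) to the set of worlds R-reachable from y in exactly 3 steps. Then □^3r holds at y, so the antecedent holds at x; validity forces ◇^2r at z, giving a w with zR^2w and yR^3w.
First-order correspondent: ∀x ∀y ∀z ((xRy ∧ xRz) → ∃w (yR³w ∧ zR²w)).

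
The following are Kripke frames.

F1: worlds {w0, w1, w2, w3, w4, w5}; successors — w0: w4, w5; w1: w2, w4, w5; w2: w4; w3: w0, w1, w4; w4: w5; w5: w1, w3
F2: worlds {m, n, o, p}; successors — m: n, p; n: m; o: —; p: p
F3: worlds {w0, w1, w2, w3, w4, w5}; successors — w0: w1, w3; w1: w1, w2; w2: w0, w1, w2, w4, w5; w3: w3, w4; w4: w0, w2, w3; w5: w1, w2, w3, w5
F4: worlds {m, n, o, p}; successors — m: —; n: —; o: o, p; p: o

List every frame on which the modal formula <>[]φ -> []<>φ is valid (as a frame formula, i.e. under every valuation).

Frame correspondent (Sahlqvist): forall x forall y forall z (Rxy & Rxz -> exists w (Ryw & Rzw)) — i.e. convergence.
F1: fails — Rw0w4 and Rw0w5 but w4 and w5 have no common successor.
F2: fails — Rmn and Rmp but n and p have no common successor.
F3: fails — Rw0w1 and Rw0w3 but w1 and w3 have no common successor.
F4: satisfies the condition.
Valid on: F4.

F4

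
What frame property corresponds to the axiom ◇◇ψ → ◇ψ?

Replacing ψ by ¬ψ and contraposing gives the equivalent schema □ψ → □□ψ.
Suppose □ψ→□□ψ is valid. Take Rxy, Ryz and set V(ψ)={w : Rxw}. Then □ψ at x, so □□ψ at x, so □ψ at y, so ψ at z, i.e. Rxz.
Conversely, any frame satisfying ∀x ∀y ∀z (Rxy ∧ Ryz → Rxz) validates the schema.
Frame condition: ∀x ∀y ∀z (Rxy ∧ Ryz → Rxz).

Transitivity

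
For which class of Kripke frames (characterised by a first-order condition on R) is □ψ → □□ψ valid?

transitivity: ∀x ∀y ∀z (Rxy ∧ Ryz → Rxz)

Suppose □ψ→□□ψ is valid. Take Rxy, Ryz and set V(ψ)={w : Rxw}. Then □ψ at x, so □□ψ at x, so □ψ at y, so ψ at z, i.e. Rxz.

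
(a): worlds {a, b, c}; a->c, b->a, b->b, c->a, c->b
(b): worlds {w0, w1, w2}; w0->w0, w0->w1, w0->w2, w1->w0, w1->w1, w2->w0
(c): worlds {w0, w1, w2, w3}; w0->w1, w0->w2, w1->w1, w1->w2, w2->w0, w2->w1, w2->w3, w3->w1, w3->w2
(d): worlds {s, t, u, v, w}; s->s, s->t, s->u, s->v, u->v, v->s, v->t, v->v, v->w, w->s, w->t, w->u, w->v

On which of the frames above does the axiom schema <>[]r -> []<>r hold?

(b), (c)

Frame correspondent (Sahlqvist): forall x forall y forall z (Rxy & Rxz -> exists w (Ryw & Rzw)) — i.e. convergence.
(a): fails — Rbb and Rba but b and a have no common successor.
(b): satisfies the condition.
(c): satisfies the condition.
(d): fails — Rsv and Rst but v and t have no common successor.
Valid on: (b), (c).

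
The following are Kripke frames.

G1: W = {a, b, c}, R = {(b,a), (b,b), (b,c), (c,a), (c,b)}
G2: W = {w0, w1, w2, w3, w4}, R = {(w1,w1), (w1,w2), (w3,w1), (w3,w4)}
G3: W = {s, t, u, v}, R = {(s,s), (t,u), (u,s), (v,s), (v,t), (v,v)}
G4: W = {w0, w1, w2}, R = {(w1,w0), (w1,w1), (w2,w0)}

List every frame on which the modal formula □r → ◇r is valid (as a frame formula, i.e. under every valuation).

G3

Frame correspondent (Sahlqvist): ∀x ∃y Rxy — i.e. seriality.
G1: fails — world a has no successor.
G2: fails — world w0 has no successor.
G3: ✓.
G4: fails — world w0 has no successor.
Valid on: G3.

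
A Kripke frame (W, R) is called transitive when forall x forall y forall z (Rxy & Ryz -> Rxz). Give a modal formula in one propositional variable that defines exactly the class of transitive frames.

This is transitivity; the standard corresponding axiom is 4: □q → □□q.
Suppose □q→□□q is valid. Take Rxy, Ryz and set V(q)={w : Rxw}. Then □q at x, so □□q at x, so □q at y, so q at z, i.e. Rxz.

□q → □□q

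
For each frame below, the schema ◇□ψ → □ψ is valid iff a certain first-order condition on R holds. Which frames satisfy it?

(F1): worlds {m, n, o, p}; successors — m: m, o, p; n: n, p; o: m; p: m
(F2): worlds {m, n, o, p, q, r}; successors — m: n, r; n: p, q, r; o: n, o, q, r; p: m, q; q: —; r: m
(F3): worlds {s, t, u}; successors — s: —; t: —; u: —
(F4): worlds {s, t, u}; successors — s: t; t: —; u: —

This is the axiom for the Euclidean property; its first-order frame correspondent is ∀x ∀y ∀z (Rxy ∧ Rxz → Ryz).
(F1): fails — Rmo and Rmo but not Roo.
(F2): fails — Rmr and Rmr but not Rrr.
(F3): holds.
(F4): fails — Rst and Rst but not Rtt.
Valid on: (F3).

(F3)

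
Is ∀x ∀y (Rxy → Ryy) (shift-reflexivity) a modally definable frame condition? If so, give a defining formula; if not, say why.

Yes, by □(□r → r)

This is a Sahlqvist condition; the T□ axiom □(□r → r) defines it.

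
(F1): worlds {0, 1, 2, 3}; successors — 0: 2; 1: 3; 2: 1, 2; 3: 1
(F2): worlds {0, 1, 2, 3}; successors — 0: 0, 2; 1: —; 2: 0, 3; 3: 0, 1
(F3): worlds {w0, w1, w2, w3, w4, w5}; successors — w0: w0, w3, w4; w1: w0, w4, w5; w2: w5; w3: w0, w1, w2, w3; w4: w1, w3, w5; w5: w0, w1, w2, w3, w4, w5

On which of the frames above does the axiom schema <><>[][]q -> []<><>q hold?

(F3)

Frame correspondent (Sahlqvist): forall x forall y forall z ((x R^2 y & xRz) -> exists w (y R^2 w & z R^2 w)) — i.e. a generalized confluence (Geach) condition.
(F1): fails — 1R²1, 1R3 but no w with 1R²w and 3R²w.
(F2): fails — 2R²1, 2R0 but no w with 1R²w and 0R²w.
(F3): condition met.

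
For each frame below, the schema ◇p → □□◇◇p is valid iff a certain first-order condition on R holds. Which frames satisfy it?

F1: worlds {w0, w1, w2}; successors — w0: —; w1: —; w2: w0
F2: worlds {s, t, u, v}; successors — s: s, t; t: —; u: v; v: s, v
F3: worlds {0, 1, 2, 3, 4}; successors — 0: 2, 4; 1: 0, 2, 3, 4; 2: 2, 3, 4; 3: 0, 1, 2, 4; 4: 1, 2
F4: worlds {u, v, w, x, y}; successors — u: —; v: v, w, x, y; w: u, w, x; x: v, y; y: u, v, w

Frame correspondent (Sahlqvist): ∀x ∀y ∀z ((xRy ∧ xR²z) → ∃w (y = w ∧ zR²w)) — i.e. a generalized confluence (Geach) condition.
F1: holds.
F2: fails — sRs, sR²t but no w with s=w and tR²w.
F3: fails — 1R0, 1R²0 but no w with 0=w and 0R²w.
F4: fails — vRv, vR²u but no t with v=t and uR²t.

F1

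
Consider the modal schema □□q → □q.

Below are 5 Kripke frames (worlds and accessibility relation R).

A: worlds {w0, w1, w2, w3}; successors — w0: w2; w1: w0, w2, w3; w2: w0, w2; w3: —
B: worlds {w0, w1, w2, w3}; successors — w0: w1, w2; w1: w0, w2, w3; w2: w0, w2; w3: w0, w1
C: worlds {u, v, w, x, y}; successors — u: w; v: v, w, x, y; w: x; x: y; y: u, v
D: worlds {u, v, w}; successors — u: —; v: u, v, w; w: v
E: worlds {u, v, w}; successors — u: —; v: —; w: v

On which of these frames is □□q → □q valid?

This is the axiom for density; its first-order frame correspondent is ∀x ∀y (Rxy → ∃z (Rxz ∧ Rzy)).
A: fails — Rw1w3 but no z with Rw1z and Rzw3.
B: fails — Rw1w3 but no z with Rw1z and Rzw3.
C: fails — Ruw but no z with Ruz and Rzw.
D: condition met.
E: fails — Rwv but no z with Rwz and Rzv.
Valid on: D.

D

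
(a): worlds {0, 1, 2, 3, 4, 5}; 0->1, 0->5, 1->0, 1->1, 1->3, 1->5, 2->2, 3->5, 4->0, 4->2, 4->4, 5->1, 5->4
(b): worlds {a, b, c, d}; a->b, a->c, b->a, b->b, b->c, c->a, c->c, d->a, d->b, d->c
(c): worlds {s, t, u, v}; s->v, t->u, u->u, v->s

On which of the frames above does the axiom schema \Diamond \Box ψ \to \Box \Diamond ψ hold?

(b), (c)

The schema corresponds to convergence: \forall x \forall y \forall z (Rxy \wedge Rxz \to \exists w (Ryw \wedge Rzw)).
(a): fails — R13 and R15 but 3 and 5 have no common successor.
(b): ✓.
(c): ✓.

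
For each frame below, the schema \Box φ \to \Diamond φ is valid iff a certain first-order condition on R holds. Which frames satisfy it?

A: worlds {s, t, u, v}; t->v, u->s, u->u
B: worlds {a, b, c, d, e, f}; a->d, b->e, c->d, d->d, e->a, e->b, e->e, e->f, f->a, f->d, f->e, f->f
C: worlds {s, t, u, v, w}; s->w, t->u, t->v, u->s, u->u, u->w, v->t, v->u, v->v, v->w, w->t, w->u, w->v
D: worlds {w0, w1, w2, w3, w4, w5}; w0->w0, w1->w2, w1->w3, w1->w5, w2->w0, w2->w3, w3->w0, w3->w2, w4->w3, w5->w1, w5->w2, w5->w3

B, C, D

This is the axiom for seriality; its first-order frame correspondent is \forall x \exists y Rxy.
A: fails — world s has no successor.
B: condition met.
C: condition met.
D: condition met.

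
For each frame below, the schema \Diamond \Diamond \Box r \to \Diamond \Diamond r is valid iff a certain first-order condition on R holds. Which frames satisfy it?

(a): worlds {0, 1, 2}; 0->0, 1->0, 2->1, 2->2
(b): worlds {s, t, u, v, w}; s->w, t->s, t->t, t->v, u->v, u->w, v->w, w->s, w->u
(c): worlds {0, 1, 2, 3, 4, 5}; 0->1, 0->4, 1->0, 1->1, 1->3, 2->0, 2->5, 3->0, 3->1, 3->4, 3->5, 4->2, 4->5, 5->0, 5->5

Frame correspondent (Sahlqvist): \forall x \forall y (x R^2 y \to \exists w (yRw \wedge x R^2 w)) — i.e. a generalized confluence (Geach) condition.
(a): satisfies the condition.
(b): fails — sR²s but no w* with sRw* and sR²w*.
(c): fails — 4R²0 but no w with 0Rw and 4R²w.
Valid on: (a).

(a)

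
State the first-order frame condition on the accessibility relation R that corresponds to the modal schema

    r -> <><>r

This is a Sahlqvist (Geach-type) schema ◇^0□^0r → □^0◇^2r.
Minimal-valuation argument: fix x; take any y with xR^0y and any z with xR^0z. Set V(r) to the set of worlds R-reachable from y in exactly 0 steps. Then □^0r holds at y, so the antecedent holds at x; validity forces ◇^2r at z, giving a w with zR^2w and yR^0w.
First-order correspondent: forall x exists w (x = w & x R^2 w).

forall x exists w (x = w & x R^2 w)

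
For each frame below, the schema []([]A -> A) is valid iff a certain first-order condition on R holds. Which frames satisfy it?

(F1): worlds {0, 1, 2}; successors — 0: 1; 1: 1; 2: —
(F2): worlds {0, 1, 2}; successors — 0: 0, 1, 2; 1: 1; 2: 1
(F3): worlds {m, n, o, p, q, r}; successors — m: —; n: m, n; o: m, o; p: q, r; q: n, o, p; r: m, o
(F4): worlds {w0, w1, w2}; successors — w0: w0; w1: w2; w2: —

This is the axiom for shift-reflexivity; its first-order frame correspondent is forall x forall y (Rxy -> Ryy).
(F1): condition met.
(F2): fails — R02 but not R22.
(F3): fails — Rom but not Rmm.
(F4): fails — Rw1w2 but not Rw2w2.
Valid on: (F1).

(F1)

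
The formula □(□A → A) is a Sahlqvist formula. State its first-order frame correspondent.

Shift-reflexivity

Suppose □(□A→A) is valid. Take Rxy and set V(A)={w : Ryw}. Then at y, □A holds; since □(□A→A) at x, □A→A at y, so A at y, i.e. Ryy.
Conversely, any frame satisfying ∀x ∀y (Rxy → Ryy) validates the schema.
So the correspondent is shift-reflexivity.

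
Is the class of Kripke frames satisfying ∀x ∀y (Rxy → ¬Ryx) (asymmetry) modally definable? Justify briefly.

Modal frame validity is preserved under surjective bounded morphisms.
The 3-cycle (worlds w0,w1,w2 with w0→w1→w2→w0) is asymmetric. Mapping every world to a single reflexive point • is a surjective bounded morphism, and the reflexive point is not asymmetric (R•• but asymmetry requires ¬R••).
So the class is not modally definable.

No — not modally definable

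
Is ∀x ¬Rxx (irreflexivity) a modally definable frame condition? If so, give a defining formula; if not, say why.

Not definable by any modal formula

Any modally definable frame class is closed under surjective bounded morphisms.
The 4-cycle (worlds a,b,c,d with a→b→c→d→a) is irreflexive, and the map sending every world to a single reflexive point • is a surjective bounded morphism (forth: every edge maps to (•,•); back: every world has a successor). So any modal formula valid on the 4-cycle is also valid on the reflexive point, which is not irreflexive.
So the class is not modally definable.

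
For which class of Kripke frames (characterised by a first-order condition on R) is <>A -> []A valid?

This is the CD axiom.
Its frame correspondent is partial functionality — forall x forall y forall z (Rxy & Rxz -> y = z).

partial functionality: forall x forall y forall z (Rxy & Rxz -> y = z)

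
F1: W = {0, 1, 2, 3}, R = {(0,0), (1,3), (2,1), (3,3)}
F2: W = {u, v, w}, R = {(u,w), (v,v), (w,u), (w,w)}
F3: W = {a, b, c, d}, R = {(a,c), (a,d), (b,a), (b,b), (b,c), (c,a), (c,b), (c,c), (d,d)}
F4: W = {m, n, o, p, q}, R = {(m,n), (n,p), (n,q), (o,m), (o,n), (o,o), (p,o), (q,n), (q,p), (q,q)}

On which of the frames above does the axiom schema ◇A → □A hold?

F1

Frame correspondent (Sahlqvist): ∀x ∀y ∀z (Rxy ∧ Rxz → y = z) — i.e. partial functionality.
F1: satisfies the condition.
F2: fails — w sees both u and w.
F3: fails — a sees both c and d.
F4: fails — n sees both p and q.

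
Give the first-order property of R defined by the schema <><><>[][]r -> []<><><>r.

forall x forall y forall z ((x R^3 y & xRz) -> exists w (y R^2 w & z R^3 w))

This is a Sahlqvist (Geach-type) schema ◇^3□^2r → □^1◇^3r.
Minimal-valuation argument: fix x; take any y with xR^3y and any z with xR^1z. Set V(r) to the set of worlds R-reachable from y in exactly 2 steps. Then □^2r holds at y, so the antecedent holds at x; validity forces ◇^3r at z, giving a w with zR^3w and yR^2w.
First-order correspondent: forall x forall y forall z ((x R^3 y & xRz) -> exists w (y R^2 w & z R^3 w)).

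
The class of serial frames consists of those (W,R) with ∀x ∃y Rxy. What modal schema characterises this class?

□ψ → ◇ψ

A defining formula is □ψ → ◇ψ (the D axiom).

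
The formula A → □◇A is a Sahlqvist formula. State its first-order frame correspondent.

symmetry

This schema is the B axiom.
It corresponds to symmetry: ∀x ∀y (Rxy → Ryx).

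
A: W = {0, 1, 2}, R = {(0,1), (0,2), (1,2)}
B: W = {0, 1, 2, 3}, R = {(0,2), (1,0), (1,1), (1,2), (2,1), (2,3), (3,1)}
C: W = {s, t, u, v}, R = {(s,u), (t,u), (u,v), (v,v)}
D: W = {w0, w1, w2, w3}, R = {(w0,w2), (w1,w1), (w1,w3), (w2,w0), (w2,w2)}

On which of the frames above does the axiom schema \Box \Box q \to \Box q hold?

D

The schema corresponds to density: \forall x \forall y (Rxy \to \exists z (Rxz \wedge Rzy)).
A: fails — R12 but no z with R1z and Rz2.
B: fails — R02 but no z with R0z and Rz2.
C: fails — Rsu but no z with Rsz and Rzu.
D: ✓.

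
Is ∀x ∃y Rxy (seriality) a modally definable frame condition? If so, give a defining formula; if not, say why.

The condition is seriality. A defining modal formula is □q → ◇q.
Suppose □q→◇q is valid. At any x set V(q)=W. Then □q at x, so ◇q at x, so x has a successor.

Yes — defined by □q → ◇q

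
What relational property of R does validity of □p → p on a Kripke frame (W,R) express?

reflexivity: ∀x Rxx

This is the T axiom.
Its frame correspondent is reflexivity — ∀x Rxx.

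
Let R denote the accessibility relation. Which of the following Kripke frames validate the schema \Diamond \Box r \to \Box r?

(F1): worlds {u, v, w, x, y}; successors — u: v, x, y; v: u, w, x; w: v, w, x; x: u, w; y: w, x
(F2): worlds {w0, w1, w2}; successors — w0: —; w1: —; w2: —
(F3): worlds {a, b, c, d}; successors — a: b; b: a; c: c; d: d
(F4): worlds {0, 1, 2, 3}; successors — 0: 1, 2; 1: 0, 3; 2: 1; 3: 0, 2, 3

This is the axiom for the Euclidean property; its first-order frame correspondent is \forall x \forall y \forall z (Rxy \wedge Rxz \to Ryz).
(F1): fails — Ruv and Ruv but not Rvv.
(F2): condition met.
(F3): fails — Rab and Rab but not Rbb.
(F4): fails — R02 and R02 but not R22.

(F2)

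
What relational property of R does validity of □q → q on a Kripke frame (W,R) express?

Suppose □q→q is valid. At any x set V(q)={w : Rxw}. Then □q holds at x, so q holds at x, i.e. Rxx.
The converse is a direct semantic check.
Frame condition: ∀x Rxx.

reflexivity: ∀x Rxx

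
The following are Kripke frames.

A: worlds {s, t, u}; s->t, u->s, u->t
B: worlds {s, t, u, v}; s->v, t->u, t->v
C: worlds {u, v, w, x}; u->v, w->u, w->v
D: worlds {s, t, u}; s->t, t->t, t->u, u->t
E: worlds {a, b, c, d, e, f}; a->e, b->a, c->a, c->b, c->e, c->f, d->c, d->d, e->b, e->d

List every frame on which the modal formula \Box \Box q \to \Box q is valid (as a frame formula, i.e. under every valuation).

D

Frame correspondent (Sahlqvist): \forall x \forall y (Rxy \to \exists z (Rxz \wedge Rzy)) — i.e. density.
A: fails — Rus but no z with Ruz and Rzs.
B: fails — Rtu but no z with Rtz and Rzu.
C: fails — Ruv but no z with Ruz and Rzv.
D: holds.
E: fails — Reb but no z with Rez and Rzb.
Valid on: D.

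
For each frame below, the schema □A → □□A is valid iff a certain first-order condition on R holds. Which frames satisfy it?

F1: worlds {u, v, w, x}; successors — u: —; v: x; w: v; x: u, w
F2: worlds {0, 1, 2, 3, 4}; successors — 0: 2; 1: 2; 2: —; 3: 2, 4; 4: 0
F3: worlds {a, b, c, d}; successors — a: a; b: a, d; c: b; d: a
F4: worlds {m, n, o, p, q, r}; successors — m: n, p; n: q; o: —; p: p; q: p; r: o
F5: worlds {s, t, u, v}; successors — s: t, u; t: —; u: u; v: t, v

F5

The schema corresponds to transitivity: ∀x ∀y ∀z (Rxy ∧ Ryz → Rxz).
F1: fails — Rvx and Rxu but not Rvu.
F2: fails — R34 and R40 but not R30.
F3: fails — Rcb and Rba but not Rca.
F4: fails — Rnq and Rqp but not Rnp.
F5: satisfies the condition.
Valid on: F5.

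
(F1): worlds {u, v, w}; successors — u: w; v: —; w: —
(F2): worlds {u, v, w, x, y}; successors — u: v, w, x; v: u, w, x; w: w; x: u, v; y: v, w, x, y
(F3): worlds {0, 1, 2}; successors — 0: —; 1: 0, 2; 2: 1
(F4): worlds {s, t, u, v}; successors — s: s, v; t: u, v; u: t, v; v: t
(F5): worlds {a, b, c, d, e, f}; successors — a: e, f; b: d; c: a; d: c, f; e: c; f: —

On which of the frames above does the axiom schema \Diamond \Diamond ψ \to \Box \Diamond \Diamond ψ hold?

(F1)

This is the axiom for a generalized confluence (Geach) condition; its first-order frame correspondent is \forall x \forall y \forall z ((x R^2 y \wedge xRz) \to \exists w (y = w \wedge z R^2 w)).
(F1): condition met.
(F2): fails — uR²u, uRw but no t with u=t and wR²t.
(F3): fails — 1R²1, 1R0 but no w with 1=w and 0R²w.
(F4): fails — sR²s, sRv but no w with s=w and vR²w.
(F5): fails — aR²c, aRe but no w with c=w and eR²w.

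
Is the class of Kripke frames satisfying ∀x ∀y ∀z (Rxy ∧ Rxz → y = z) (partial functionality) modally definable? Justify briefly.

Yes: it is partial functionality, defined by the CD schema ◇r → □r.

Yes — defined by ◇r → □r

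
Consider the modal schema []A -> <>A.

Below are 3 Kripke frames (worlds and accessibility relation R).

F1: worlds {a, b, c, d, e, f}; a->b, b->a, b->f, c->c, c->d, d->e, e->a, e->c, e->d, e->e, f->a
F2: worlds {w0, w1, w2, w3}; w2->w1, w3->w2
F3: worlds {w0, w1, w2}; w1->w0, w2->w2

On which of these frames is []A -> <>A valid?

F1

This is the axiom for seriality; its first-order frame correspondent is forall x exists y Rxy.
F1: holds.
F2: fails — world w0 has no successor.
F3: fails — world w0 has no successor.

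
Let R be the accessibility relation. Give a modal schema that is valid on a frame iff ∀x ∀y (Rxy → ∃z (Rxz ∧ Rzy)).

This is density; the standard corresponding axiom is C4: □□p → □p.
Suppose □□p→□p is valid. Take Rxy and set V(p)={w : xR²w}. Then □□p at x, so □p at x, so p at y, i.e. ∃z(Rxz∧Rzy).

□□p → □p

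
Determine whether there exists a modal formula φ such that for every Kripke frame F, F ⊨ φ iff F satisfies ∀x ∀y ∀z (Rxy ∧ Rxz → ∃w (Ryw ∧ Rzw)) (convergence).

The condition is convergence. A defining modal formula is ◇□p → □◇p.
Suppose ◇□p→□◇p is valid. Take Rxy, Rxz and set V(p)={w : Ryw}. Then □p at y so ◇□p at x, so □◇p at x, so ◇p at z, giving w with Rzw and Ryw.

Yes — defined by ◇□p → □◇p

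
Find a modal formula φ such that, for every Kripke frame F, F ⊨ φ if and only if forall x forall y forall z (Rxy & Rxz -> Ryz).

◇ψ → □◇ψ

The condition is the Euclidean property. The 5 schema ◇ψ → □◇ψ defines it.
Suppose ◇ψ→□◇ψ is valid. Take Rxy, Rxz and set V(ψ)={y}. Then ◇ψ at x, so □◇ψ at x, so ◇ψ at z, so some w with Rzw has ψ; w=y, i.e. Rzy. By symmetry of the argument, Ryz.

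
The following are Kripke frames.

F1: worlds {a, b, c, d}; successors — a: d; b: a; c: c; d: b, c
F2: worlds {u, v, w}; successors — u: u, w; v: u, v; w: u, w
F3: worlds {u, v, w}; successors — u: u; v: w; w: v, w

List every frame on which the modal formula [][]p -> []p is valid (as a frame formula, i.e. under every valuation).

Frame correspondent (Sahlqvist): forall x forall y (Rxy -> exists z (Rxz & Rzy)) — i.e. density.
F1: fails — Rba but no z with Rbz and Rza.
F2: holds.
F3: holds.

F2, F3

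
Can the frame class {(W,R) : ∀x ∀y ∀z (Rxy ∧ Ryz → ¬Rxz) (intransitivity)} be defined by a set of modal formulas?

If a class were modally definable it would be closed under surjective bounded morphisms (Goldblatt–Thomason).
The 3-cycle (worlds a,b,c with a→b→c→a) is intransitive. Mapping every world to a single reflexive point • is a surjective bounded morphism; the reflexive point is not intransitive (R••∧R•• but R••).
So no modal formula (or set of formulas) defines exactly the intransitive frames.

Not modally definable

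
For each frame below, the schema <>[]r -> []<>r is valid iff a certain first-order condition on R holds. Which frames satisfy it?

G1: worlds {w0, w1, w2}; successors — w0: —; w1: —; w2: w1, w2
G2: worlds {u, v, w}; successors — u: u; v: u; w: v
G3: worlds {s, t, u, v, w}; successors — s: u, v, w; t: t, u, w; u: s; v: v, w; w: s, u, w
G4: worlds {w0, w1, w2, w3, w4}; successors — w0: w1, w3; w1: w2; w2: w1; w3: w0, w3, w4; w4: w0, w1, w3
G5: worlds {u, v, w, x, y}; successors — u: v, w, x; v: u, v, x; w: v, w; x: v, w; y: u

G2, G5

The schema corresponds to convergence: forall x forall y forall z (Rxy & Rxz -> exists w (Ryw & Rzw)).
G1: fails — Rw2w1 and Rw2w1 but w1 and w1 have no common successor.
G2: ✓.
G3: fails — Rsv and Rsu but v and u have no common successor.
G4: fails — Rw0w1 and Rw0w3 but w1 and w3 have no common successor.
G5: ✓.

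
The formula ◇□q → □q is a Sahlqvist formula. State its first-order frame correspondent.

This is a form of the 5 axiom.
It corresponds to the Euclidean property: ∀x ∀y ∀z (Rxy ∧ Rxz → Ryz).

the Euclidean property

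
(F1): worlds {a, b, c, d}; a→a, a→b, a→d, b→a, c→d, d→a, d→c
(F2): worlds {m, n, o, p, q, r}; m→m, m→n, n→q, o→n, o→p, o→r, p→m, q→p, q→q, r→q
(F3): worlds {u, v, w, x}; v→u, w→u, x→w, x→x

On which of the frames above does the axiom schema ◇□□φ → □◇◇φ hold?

Frame correspondent (Sahlqvist): ∀x ∀y ∀z ((xRy ∧ xRz) → ∃w (yR²w ∧ zR²w)) — i.e. a generalized confluence (Geach) condition.
(F1): holds.
(F2): fails — oRn, oRp but no w with nR²w and pR²w.
(F3): fails — vRu, vRu but no t with uR²t and uR²t.

(F1)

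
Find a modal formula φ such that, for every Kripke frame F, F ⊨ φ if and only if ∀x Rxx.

This is reflexivity; the standard corresponding axiom is T: □q → q.
Suppose □q→q is valid. At any x set V(q)={w : Rxw}. Then □q holds at x, so q holds at x, i.e. Rxx.

□q → q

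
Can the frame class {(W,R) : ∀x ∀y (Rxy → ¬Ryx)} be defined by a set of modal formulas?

If a class were modally definable it would be closed under surjective bounded morphisms (Goldblatt–Thomason).
The 5-cycle (worlds a,b,c,d,e with a→b→c→d→e→a) is asymmetric. Mapping every world to a single reflexive point • is a surjective bounded morphism, and the reflexive point is not asymmetric (R•• but asymmetry requires ¬R••).
So the class is not modally definable.

No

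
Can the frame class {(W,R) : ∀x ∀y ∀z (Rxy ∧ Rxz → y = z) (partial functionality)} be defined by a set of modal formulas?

This is a Sahlqvist condition; the CD axiom ◇p → □p defines it.
Suppose ◇p→□p is valid. Take Rxy, Rxz and set V(p)={y}. Then ◇p at x, so □p at x, so p at z, i.e. z=y.

Yes — defined by ◇p → □p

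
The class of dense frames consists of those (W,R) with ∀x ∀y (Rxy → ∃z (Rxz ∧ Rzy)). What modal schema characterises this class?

A defining formula is □□q → □q (the C4 axiom).

□□q → □q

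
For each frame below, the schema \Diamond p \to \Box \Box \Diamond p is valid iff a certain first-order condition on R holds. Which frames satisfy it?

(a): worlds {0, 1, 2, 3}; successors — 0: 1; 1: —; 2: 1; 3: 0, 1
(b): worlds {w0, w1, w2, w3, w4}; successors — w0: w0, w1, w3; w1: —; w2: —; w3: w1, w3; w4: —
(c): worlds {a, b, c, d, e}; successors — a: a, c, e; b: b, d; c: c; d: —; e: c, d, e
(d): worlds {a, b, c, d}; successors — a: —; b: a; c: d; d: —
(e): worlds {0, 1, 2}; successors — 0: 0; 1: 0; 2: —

The schema corresponds to a generalized confluence (Geach) condition: \forall x \forall y \forall z ((xRy \wedge x R^2 z) \to \exists w (y = w \wedge zRw)).
(a): fails — 3R0, 3R²1 but no w with 0=w and 1Rw.
(b): fails — w0Rw0, w0R²w1 but no w with w0=w and w1Rw.
(c): fails — aRa, aR²c but no w with a=w and cRw.
(d): ✓.
(e): ✓.
Valid on: (d), (e).

(d), (e)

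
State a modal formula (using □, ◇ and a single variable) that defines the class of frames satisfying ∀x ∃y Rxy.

□r → ◇r

A defining formula is □r → ◇r (the D axiom).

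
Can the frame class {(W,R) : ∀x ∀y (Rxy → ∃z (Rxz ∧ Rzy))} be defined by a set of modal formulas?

Yes, by □□q → □q

The condition is density. A defining modal formula is □□q → □q.
Suppose □□q→□q is valid. Take Rxy and set V(q)={w : xR²w}. Then □□q at x, so □q at x, so q at y, i.e. ∃z(Rxz∧Rzy).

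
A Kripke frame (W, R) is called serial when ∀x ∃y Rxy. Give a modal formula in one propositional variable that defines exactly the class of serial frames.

A defining formula is □p → ◇p (the D axiom).
Suppose □p→◇p is valid. At any x set V(p)=W. Then □p at x, so ◇p at x, so x has a successor.

□p → ◇p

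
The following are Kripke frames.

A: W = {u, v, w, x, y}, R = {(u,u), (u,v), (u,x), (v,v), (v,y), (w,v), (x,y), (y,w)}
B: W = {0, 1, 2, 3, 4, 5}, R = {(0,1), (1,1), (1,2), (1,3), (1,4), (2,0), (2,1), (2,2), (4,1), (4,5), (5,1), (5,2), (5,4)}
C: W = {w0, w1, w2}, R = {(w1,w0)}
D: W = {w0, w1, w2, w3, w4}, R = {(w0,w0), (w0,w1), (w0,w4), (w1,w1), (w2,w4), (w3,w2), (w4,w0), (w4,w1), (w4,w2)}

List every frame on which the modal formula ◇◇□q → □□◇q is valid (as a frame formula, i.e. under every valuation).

Frame correspondent (Sahlqvist): ∀x ∀y ∀z ((xR²y ∧ xR²z) → ∃w (yRw ∧ zRw)) — i.e. a generalized confluence (Geach) condition.
A: fails — uR²u, uR²x but no t with uRt and xRt.
B: fails — 0R²1, 0R²3 but no w with 1Rw and 3Rw.
C: condition met.
D: fails — w0R²w1, w0R²w2 but no w with w1Rw and w2Rw.

C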